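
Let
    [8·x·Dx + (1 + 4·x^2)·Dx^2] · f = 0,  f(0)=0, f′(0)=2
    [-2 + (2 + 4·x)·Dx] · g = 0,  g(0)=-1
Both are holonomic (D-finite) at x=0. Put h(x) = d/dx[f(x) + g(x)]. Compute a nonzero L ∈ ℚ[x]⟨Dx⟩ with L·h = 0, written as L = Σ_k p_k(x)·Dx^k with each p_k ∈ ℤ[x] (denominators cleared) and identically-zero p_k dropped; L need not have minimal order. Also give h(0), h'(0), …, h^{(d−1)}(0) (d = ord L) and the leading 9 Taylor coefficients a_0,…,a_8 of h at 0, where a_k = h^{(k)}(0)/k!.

L = (-8 - 40·x + 96·x^2 + 96·x^3) + (-11 - 32·x + 40·x^2 + 384·x^3 + 336·x^4)·Dx + (-1 + 6·x + 24·x^2 + 48·x^3 + 112·x^4 + 96·x^5)·Dx^2  (order 2).
h: a_k = 1, 1, -19/2, 5/2, 221/8, 63/8, -2279/16, 429/16, 59101/128, …
ICs: h(0) = 1, h′(0) = 1.

f: a_k = 0, 2, 0, -8/3, 0, 32/5, 0, -128/7, 0, …
g: a_k = -1, -1, 1/2, -1/2, 5/8, -7/8, 21/16, -33/16, 429/128, …
L₀ := lclm(L_f,L_g); ord L₀ ≤ 2+1.
h=h₀': d/dx-closure on L₀ ⇒ L.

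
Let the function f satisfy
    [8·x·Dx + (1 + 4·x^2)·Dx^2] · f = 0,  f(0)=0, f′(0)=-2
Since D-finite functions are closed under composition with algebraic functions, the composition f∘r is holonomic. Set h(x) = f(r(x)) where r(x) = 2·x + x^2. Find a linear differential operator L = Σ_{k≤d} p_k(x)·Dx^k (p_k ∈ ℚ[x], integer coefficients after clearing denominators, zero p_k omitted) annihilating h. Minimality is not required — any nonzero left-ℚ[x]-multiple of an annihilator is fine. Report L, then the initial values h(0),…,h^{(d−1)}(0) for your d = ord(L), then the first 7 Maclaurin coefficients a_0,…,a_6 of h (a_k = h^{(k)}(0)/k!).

f: a_k = 0, -2, 0, 8/3, 0, -32/5, 0, …
f∘r: x↦r, Dx↦Dx/r' in L_f ⇒ L₀.
L = (-1 + 32·x + 64·x^2 + 48·x^3 + 12·x^4)·Dx + (1 + x + 16·x^2 + 32·x^3 + 20·x^4 + 4·x^5)·Dx^2  (order 2).
h: a_k = 0, -4, -2, 64/3, 32, -944/5, -1528/3, …
ICs: h(0) = 0, h′(0) = -4.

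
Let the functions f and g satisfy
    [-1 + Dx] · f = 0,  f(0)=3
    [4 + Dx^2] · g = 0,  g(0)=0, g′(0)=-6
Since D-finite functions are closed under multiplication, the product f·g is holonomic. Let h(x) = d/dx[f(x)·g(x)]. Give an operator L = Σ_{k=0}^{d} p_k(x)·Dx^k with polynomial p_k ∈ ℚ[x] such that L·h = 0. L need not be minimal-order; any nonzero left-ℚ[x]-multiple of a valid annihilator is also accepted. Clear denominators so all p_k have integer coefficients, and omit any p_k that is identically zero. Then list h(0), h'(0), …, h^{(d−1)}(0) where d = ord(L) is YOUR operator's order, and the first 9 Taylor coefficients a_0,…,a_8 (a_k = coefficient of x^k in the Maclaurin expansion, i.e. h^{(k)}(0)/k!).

L = 5 - 2·Dx + Dx^2  (order 2).
h: a_k = -18, -36, 9, 36, 57/4, -33/10, -139/40, -3/5, 359/2240, …
ICs: h(0) = -18, h′(0) = -36.

f: a_k = 3, 3, 3/2, 1/2, 1/8, 1/40, 1/240, 1/1680, 1/13440, …
g: a_k = 0, -6, 0, 4, 0, -4/5, 0, 8/105, 0, …
Sym-product of L_f,L_g gives L₀ (≤ ord 2).
Derive L from L₀ (diff closure).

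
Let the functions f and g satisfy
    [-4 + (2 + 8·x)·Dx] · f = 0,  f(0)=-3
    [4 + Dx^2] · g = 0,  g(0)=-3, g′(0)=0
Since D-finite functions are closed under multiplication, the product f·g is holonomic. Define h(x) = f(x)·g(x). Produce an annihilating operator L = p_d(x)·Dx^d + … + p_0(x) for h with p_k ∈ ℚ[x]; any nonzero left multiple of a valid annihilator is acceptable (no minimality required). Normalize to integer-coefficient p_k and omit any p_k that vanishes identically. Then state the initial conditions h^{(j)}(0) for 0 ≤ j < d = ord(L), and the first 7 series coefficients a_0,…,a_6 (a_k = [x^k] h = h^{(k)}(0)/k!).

L = (16 + 32·x + 64·x^2) + (-4 - 16·x)·Dx + (1 + 8·x + 16·x^2)·Dx^2  (order 2).
h: a_k = 9, 18, -36, 0, -48, 192, -2944/5, …
ICs: h(0) = 9, h′(0) = 18.

f: a_k = -3, -6, 6, -12, 30, -84, 252, …
g: a_k = -3, 0, 6, 0, -2, 0, 4/15, …
h₀=f·g: eliminate ⇒ L₀, order ≤ 1·2.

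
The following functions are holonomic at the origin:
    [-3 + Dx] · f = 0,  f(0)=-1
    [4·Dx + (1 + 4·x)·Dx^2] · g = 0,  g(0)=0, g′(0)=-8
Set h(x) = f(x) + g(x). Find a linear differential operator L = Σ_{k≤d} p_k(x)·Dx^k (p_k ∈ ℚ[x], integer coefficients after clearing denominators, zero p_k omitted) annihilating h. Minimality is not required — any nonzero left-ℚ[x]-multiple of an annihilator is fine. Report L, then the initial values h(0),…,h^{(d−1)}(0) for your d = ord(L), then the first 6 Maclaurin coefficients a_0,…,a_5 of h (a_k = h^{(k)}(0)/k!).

L = (-132 - 144·x)·Dx + (23 - 72·x - 144·x^2)·Dx^2 + (7 + 40·x + 48·x^2)·Dx^3  (order 3).
h: a_k = -1, -11, 23/2, -283/6, 997/8, -3293/8, …
ICs: h(0) = -1, h′(0) = -11, h′′(0) = 23.

f: a_k = -1, -3, -9/2, -9/2, -27/8, -81/40, …
g: a_k = 0, -8, 16, -128/3, 128, -2048/5, …
f+g: L₀ = lclm(L_f,L_g), ord ≤ 1+2.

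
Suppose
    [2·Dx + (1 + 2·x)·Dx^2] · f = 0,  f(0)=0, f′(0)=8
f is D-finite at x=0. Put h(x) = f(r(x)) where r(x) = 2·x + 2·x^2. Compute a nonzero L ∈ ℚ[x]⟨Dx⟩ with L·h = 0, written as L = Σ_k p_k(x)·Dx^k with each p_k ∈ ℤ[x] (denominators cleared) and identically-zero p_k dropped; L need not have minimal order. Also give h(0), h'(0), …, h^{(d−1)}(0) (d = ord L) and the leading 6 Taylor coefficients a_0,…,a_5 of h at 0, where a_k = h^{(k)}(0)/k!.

f: a_k = 0, 8, -8, 32/3, -16, 128/5, …
L₀ from L_f via x↦r, Dx↦r'^{-1}Dx.
L = 2·Dx + (1 + 2·x)·Dx^2  (order 2).
h: a_k = 0, 16, -16, 64/3, -32, 256/5, …
ICs: h(0) = 0, h′(0) = 16.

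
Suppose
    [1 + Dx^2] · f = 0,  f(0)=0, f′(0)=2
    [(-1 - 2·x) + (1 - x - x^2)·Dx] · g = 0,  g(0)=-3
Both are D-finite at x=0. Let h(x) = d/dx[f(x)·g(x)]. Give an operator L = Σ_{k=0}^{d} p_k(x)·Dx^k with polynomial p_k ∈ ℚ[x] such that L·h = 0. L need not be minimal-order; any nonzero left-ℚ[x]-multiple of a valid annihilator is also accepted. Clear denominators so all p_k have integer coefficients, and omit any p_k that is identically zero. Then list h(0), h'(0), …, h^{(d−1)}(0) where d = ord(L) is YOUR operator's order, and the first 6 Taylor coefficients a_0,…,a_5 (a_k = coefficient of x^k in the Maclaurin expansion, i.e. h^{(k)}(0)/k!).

f: a_k = 0, 2, 0, -1/3, 0, 1/60, …
g: a_k = -3, -3, -6, -9, -15, -24, …
L₀ := L_f ⊗_s L_g (sym. prod.), ord ≤ 2.
h₀' ⇒ L via d/dx closure of L₀.
L = (3 - 2·x - x^2 + 2·x^3 + x^4) + (4 + 10·x + 6·x^2 + 4·x^3)·Dx + (-1 + x^2 + 2·x^3 + x^4)·Dx^2  (order 2).
h: a_k = -6, -12, -33, -68, -561/4, -2703/10, …
ICs: h(0) = -6, h′(0) = -12.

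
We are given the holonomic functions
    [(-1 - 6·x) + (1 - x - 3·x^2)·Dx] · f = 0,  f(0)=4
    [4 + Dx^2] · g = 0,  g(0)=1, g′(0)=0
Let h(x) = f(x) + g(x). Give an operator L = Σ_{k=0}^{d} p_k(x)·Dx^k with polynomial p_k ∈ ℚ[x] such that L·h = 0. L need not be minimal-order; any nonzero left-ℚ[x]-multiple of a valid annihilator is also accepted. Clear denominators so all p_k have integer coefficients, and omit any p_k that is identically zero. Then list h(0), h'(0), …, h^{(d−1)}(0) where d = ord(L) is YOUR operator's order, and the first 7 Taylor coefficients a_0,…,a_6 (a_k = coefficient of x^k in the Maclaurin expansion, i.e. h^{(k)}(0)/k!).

L = (92 + 608·x + 512·x^2 + 1104·x^3 + 360·x^4 + 432·x^5) + (-24 + 4·x + 24·x^2 + 80·x^3 + 180·x^4 + 216·x^5 + 216·x^6)·Dx + (23 + 152·x + 128·x^2 + 276·x^3 + 90·x^4 + 108·x^5)·Dx^2 + (-6 + x + 6·x^2 + 20·x^3 + 45·x^4 + 54·x^5 + 54·x^6)·Dx^3  (order 3).
h: a_k = 5, 4, 14, 28, 230/3, 160, 17456/45, …
ICs: h(0) = 5, h′(0) = 4, h′′(0) = 28.

f: a_k = 4, 4, 16, 28, 76, 160, 388, …
g: a_k = 1, 0, -2, 0, 2/3, 0, -4/45, …
L₀ := lclm(L_f,L_g); ord L₀ ≤ 1+2.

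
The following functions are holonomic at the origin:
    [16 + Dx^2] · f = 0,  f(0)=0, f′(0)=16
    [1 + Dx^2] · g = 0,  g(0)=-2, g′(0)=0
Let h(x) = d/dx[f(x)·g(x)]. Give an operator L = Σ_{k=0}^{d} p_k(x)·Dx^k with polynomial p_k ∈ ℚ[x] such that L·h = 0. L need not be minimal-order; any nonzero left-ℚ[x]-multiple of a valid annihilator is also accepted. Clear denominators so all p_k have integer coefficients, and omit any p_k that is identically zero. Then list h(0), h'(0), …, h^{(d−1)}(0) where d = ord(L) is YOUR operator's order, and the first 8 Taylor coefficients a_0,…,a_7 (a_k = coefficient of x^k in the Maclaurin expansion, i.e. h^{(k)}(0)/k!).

L = 225 + 34·Dx^2 + Dx^4  (order 4).
h: a_k = -32, 0, 304, 0, -1684/3, 0, 20078/45, 0, …
ICs: h(0) = -32, h′(0) = 0, h′′(0) = 608, h′′′(0) = 0.

f: a_k = 0, 16, 0, -128/3, 0, 512/15, 0, -4096/315, …
g: a_k = -2, 0, 1, 0, -1/12, 0, 1/360, 0, …
h₀=f·g: eliminate ⇒ L₀, order ≤ 2·2.
h₀' ⇒ L via d/dx closure of L₀.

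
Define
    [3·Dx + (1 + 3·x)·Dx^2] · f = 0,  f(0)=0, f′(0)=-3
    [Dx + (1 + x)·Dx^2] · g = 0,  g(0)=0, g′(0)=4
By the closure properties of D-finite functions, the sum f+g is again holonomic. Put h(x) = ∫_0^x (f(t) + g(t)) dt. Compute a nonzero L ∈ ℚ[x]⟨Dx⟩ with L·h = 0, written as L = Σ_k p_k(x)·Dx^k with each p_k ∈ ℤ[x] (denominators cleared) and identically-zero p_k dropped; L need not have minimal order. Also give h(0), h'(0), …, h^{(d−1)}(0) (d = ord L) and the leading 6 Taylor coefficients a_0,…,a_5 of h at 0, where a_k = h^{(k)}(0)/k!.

f: a_k = 0, -3, 9/2, -9, 81/4, -243/5, …
g: a_k = 0, 4, -2, 4/3, -1, 4/5, …
Weyl lclm of L_f,L_g ⇒ L₀ (ord ≤ 4).
∫: right-multiply L₀ by Dx.
L = 6·Dx^2 + (8 + 12·x)·Dx^3 + (1 + 4·x + 3·x^2)·Dx^4  (order 4).
h: a_k = 0, 0, 1/2, 5/6, -23/12, 77/20, …
ICs: h(0) = 0, h′(0) = 0, h′′(0) = 1, h′′′(0) = 5.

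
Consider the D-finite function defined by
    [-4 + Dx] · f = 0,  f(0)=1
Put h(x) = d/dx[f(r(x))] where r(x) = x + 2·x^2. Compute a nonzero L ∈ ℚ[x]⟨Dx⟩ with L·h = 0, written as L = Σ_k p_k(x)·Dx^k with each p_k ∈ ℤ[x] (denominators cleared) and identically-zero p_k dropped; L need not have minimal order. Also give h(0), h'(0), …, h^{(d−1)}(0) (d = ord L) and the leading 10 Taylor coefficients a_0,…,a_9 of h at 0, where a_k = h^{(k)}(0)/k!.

f: a_k = 1, 4, 8, 32/3, 32/3, 128/15, 256/45, 1024/315, 512/315, 2048/2835, …
Substitute x→r, Dx→(1/r')Dx; clear ⇒ L₀.
h₀' ⇒ L via d/dx closure of L₀.
L = (8 + 32·x + 64·x^2) + (-1 - 4·x)·Dx  (order 1).
h: a_k = 4, 32, 128, 1280/3, 3328/3, 38912/15, 237568/45, 3129344/315, 1073152/63, 77791232/2835, …
ICs: h(0) = 4.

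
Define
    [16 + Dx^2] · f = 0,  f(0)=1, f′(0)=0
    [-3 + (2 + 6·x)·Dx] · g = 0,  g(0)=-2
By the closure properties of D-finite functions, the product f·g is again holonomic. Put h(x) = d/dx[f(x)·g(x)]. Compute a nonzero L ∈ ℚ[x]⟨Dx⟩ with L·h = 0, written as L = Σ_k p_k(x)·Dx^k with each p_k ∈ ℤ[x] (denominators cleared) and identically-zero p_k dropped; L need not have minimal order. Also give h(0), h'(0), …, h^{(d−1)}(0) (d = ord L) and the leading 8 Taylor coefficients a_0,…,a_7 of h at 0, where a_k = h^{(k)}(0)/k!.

f: a_k = 1, 0, -8, 0, 32/3, 0, -256/45, 0, …
g: a_k = -2, -3, 9/4, -27/8, 405/64, -1701/128, 15309/512, -72171/1024, …
h₀=f·g: eliminate ⇒ L₀, order ≤ 2·1.
h=h₀': d/dx-closure on L₀ ⇒ L.
L = (9613 + 83712·x + 273024·x^2 + 442368·x^3 + 331776·x^4) + (-444 - 5940·x - 20736·x^2 - 20736·x^3)·Dx + (364 + 3720·x + 14796·x^2 + 27648·x^3 + 20736·x^4)·Dx^2  (order 2).
h: a_k = -3, 73/2, 495/8, -6337/48, -11705/128, 337609/3840, 1817053/15360, -82369729/645120, …
ICs: h(0) = -3, h′(0) = 73/2.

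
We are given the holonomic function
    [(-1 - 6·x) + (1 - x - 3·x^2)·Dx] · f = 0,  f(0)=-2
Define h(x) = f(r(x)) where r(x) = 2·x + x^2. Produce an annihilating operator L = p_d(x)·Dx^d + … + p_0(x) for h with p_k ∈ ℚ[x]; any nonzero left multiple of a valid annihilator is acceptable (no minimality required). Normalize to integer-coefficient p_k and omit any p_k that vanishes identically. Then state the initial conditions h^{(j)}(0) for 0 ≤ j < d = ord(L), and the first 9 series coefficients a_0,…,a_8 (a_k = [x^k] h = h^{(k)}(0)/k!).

f: a_k = -2, -2, -8, -14, -38, -80, -194, -434, -1016, …
f∘r: x↦r, Dx↦Dx/r' in L_f ⇒ L₀.
L = (2 + 26·x + 36·x^2 + 12·x^3) + (-1 + 2·x + 13·x^2 + 12·x^3 + 3·x^4)·Dx  (order 1).
h: a_k = -2, -4, -34, -144, -784, -3860, -19742, -99504, -504326, …
ICs: h(0) = -2.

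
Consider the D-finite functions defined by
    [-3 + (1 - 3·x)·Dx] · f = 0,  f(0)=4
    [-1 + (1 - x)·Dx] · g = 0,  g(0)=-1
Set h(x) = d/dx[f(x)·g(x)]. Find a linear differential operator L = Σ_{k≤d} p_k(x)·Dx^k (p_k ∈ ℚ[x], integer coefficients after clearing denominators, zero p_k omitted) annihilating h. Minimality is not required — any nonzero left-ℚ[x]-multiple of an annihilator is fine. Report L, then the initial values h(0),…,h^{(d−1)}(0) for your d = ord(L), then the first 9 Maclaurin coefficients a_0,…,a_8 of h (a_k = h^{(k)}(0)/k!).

L = (13 - 36·x + 27·x^2) + (-2 + 11·x - 18·x^2 + 9·x^3)·Dx  (order 1).
h: a_k = -16, -104, -480, -1936, -7280, -26232, -91840, -314912, -1062864, …
ICs: h(0) = -16.

f: a_k = 4, 12, 36, 108, 324, 972, 2916, 8748, 26244, …
g: a_k = -1, -1, -1, -1, -1, -1, -1, -1, -1, …
Product ⇒ symmetric product L₀, ord ≤ 1.
h₀' ⇒ L via d/dx closure of L₀.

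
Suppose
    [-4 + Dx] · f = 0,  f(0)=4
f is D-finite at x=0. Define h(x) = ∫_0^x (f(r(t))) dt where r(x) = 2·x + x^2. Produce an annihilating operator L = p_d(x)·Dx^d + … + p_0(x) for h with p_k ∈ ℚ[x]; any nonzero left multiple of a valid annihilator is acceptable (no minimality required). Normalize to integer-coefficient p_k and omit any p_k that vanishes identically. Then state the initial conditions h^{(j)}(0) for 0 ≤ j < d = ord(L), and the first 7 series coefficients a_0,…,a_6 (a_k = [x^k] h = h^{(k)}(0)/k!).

f: a_k = 4, 16, 32, 128/3, 128/3, 512/15, 1024/45, …
L₀ from L_f via x↦r, Dx↦r'^{-1}Dx.
Integrate: L := L₀·Dx.
L = (-8 - 8·x)·Dx + Dx^2  (order 2).
h: a_k = 0, 4, 16, 48, 352/3, 736/3, 6784/15, …
ICs: h(0) = 0, h′(0) = 4.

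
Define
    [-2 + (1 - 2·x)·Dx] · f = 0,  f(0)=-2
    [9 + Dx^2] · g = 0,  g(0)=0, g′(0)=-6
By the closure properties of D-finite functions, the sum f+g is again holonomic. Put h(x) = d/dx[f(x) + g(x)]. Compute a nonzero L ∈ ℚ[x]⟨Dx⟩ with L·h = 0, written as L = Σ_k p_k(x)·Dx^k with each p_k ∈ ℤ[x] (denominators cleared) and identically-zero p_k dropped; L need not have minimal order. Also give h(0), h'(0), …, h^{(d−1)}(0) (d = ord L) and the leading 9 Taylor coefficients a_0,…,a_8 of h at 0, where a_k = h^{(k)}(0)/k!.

f: a_k = -2, -4, -8, -16, -32, -64, -128, -256, -512, …
g: a_k = 0, -6, 0, 9, 0, -81/20, 0, 243/280, 0, …
Weyl lclm of L_f,L_g ⇒ L₀ (ord ≤ 3).
h₀' ⇒ L via d/dx closure of L₀.
L = (684 - 432·x + 432·x^2) + (-99 + 306·x - 324·x^2 + 216·x^3)·Dx + (76 - 48·x + 48·x^2)·Dx^2 + (-11 + 34·x - 36·x^2 + 24·x^3)·Dx^3  (order 3).
h: a_k = -10, -16, -21, -128, -1361/4, -768, -71437/40, -4096, -20646027/2240, …
ICs: h(0) = -10, h′(0) = -16, h′′(0) = -42.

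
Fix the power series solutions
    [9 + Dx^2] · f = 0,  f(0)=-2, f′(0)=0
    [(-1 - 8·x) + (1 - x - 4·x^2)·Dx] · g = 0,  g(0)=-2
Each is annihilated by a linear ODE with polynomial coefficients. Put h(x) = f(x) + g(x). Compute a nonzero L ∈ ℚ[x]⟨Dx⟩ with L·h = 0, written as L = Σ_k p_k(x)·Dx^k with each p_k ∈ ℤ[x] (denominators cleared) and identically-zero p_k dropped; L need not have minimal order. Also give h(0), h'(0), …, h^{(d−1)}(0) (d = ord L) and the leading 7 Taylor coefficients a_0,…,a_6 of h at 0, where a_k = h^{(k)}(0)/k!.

L = (-567 - 4806·x - 3321·x^2 - 9936·x^3 - 6480·x^4 - 10368·x^5) + (171 - 117·x - 441·x^2 + 135·x^3 - 540·x^4 - 3888·x^5 - 5184·x^6)·Dx + (-63 - 534·x - 369·x^2 - 1104·x^3 - 720·x^4 - 1152·x^5)·Dx^2 + (19 - 13·x - 49·x^2 + 15·x^3 - 60·x^4 - 432·x^5 - 576·x^6)·Dx^3  (order 3).
h: a_k = -4, -2, -1, -18, -259/4, -130, -14399/40, …
ICs: h(0) = -4, h′(0) = -2, h′′(0) = -2.

f: a_k = -2, 0, 9, 0, -27/4, 0, 81/40, …
g: a_k = -2, -2, -10, -18, -58, -130, -362, …
f+g: L₀ = lclm(L_f,L_g), ord ≤ 2+1.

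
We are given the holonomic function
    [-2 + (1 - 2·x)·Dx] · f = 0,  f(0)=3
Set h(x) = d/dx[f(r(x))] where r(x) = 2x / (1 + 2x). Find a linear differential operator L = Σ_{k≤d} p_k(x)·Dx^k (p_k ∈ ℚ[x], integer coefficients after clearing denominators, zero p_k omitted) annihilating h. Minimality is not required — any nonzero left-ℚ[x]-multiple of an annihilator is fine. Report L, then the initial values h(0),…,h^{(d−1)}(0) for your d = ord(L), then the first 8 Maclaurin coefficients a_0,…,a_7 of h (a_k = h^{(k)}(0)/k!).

f: a_k = 3, 6, 12, 24, 48, 96, 192, 384, …
Change of var in L_f (x↦r) gives L₀.
Derive L from L₀ (diff closure).
L = 4 + (-1 + 2·x)·Dx  (order 1).
h: a_k = 12, 48, 144, 384, 960, 2304, 5376, 12288, …
ICs: h(0) = 12.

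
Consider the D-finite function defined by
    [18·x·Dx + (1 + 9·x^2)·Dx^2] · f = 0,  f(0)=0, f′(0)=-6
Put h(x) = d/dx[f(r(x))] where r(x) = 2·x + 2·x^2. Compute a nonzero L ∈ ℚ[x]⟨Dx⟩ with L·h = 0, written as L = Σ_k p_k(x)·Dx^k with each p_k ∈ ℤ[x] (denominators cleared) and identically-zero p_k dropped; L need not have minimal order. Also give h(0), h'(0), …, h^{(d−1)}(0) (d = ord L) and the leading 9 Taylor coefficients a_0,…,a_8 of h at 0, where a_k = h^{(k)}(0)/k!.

f: a_k = 0, -6, 0, 18, 0, -486/5, 0, 4374/7, 0, …
h₀=f(r): pull back L_f along r ⇒ L₀.
h₀' ⇒ L via d/dx closure of L₀.
L = (-2 + 72·x + 288·x^2 + 432·x^3 + 216·x^4) + (1 + 2·x + 36·x^2 + 144·x^3 + 180·x^4 + 72·x^5)·Dx  (order 1).
h: a_k = -12, -24, 432, 1728, -13392, -92448, 342144, 4230144, -5178816, …
ICs: h(0) = -12.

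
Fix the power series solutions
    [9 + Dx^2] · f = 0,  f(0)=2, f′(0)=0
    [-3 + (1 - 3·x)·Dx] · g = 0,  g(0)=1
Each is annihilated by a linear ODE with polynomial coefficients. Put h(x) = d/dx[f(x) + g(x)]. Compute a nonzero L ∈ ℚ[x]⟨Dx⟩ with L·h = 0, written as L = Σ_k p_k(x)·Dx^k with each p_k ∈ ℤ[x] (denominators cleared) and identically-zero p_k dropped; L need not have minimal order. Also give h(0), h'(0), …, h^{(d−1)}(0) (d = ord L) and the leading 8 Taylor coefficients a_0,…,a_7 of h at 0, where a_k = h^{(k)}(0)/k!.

L = (702 - 324·x + 486·x^2) + (-63 + 243·x - 243·x^2 + 243·x^3)·Dx + (78 - 36·x + 54·x^2)·Dx^2 + (-7 + 27·x - 27·x^2 + 27·x^3)·Dx^3  (order 3).
h: a_k = 3, 0, 81, 351, 1215, 87237/20, 15309, 14697369/280, …
ICs: h(0) = 3, h′(0) = 0, h′′(0) = 162.

f: a_k = 2, 0, -9, 0, 27/4, 0, -81/40, 0, …
g: a_k = 1, 3, 9, 27, 81, 243, 729, 2187, …
h₀=f+g: left-lcm gives L₀, ord ≤ 3.
h₀' ⇒ L via d/dx closure of L₀.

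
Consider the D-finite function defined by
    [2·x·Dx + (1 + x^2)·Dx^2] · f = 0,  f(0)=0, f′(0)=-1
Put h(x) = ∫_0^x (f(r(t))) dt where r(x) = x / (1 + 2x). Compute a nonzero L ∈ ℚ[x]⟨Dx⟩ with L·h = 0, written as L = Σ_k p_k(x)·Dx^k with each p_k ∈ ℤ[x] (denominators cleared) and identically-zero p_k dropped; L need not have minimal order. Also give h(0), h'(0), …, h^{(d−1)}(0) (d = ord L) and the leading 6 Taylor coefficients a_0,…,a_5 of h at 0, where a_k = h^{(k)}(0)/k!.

L = (4 + 10·x)·Dx^2 + (1 + 4·x + 5·x^2)·Dx^3  (order 3).
h: a_k = 0, 0, -1/2, 2/3, -11/12, 6/5, …
ICs: h(0) = 0, h′(0) = 0, h′′(0) = -1.

f: a_k = 0, -1, 0, 1/3, 0, -1/5, …
Substitute x→r, Dx→(1/r')Dx; clear ⇒ L₀.
Integrate: L := L₀·Dx.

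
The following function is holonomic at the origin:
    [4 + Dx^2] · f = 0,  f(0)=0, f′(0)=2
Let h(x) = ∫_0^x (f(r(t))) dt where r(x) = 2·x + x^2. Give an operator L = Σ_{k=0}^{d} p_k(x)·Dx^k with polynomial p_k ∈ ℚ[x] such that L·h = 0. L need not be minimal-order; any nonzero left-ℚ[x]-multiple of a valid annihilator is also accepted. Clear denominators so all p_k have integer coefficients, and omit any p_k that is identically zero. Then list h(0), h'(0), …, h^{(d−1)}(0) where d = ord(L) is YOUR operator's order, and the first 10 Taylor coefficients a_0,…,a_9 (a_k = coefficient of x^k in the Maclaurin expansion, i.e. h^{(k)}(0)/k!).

L = (16 + 48·x + 48·x^2 + 16·x^3)·Dx - Dx^2 + (1 + x)·Dx^3  (order 3).
h: a_k = 0, 0, 2, 2/3, -8/3, -16/5, 4/45, 20/7, 712/315, -32/405, …
ICs: h(0) = 0, h′(0) = 0, h′′(0) = 4.

f: a_k = 0, 2, 0, -4/3, 0, 4/15, 0, -8/315, 0, 4/2835, …
h₀=f(r): pull back L_f along r ⇒ L₀.
Integrate: L := L₀·Dx.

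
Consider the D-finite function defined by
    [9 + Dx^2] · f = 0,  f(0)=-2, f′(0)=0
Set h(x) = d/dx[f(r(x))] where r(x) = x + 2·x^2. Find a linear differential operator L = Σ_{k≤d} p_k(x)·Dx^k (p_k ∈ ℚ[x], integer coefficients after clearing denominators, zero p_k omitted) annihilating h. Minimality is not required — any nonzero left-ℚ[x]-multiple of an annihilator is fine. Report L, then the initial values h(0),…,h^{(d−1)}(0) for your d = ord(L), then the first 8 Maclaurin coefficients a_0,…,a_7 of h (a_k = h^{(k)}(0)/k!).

f: a_k = -2, 0, 9, 0, -27/4, 0, 81/40, 0, …
Substitute x→r, Dx→(1/r')Dx; clear ⇒ L₀.
h=h₀': d/dx-closure on L₀ ⇒ L.
L = (57 + 144·x + 864·x^2 + 2304·x^3 + 2304·x^4) + (-12 - 48·x)·Dx + (1 + 8·x + 16·x^2)·Dx^2  (order 2).
h: a_k = 0, 18, 108, 117, -270, -19197/20, -13419/10, 29511/280, …
ICs: h(0) = 0, h′(0) = 18.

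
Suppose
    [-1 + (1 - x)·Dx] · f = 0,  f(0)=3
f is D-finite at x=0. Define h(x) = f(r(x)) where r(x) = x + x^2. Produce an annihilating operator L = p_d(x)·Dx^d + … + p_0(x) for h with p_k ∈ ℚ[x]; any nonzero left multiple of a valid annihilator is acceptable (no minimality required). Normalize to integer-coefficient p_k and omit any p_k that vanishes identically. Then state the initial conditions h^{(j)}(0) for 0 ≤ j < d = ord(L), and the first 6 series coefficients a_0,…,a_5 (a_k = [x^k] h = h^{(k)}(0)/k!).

L = (1 + 2·x) + (-1 + x + x^2)·Dx  (order 1).
h: a_k = 3, 3, 6, 9, 15, 24, …
ICs: h(0) = 3.

f: a_k = 3, 3, 3, 3, 3, 3, …
Change of var in L_f (x↦r) gives L₀.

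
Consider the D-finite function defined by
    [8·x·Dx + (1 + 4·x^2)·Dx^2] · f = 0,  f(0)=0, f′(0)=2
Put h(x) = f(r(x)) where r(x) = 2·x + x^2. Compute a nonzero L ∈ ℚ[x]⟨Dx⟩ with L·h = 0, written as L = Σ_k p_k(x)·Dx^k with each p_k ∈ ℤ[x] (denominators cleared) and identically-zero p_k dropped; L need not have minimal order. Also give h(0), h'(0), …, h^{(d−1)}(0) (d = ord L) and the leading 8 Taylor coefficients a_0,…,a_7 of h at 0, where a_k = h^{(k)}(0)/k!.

f: a_k = 0, 2, 0, -8/3, 0, 32/5, 0, -128/7, …
L₀ from L_f via x↦r, Dx↦r'^{-1}Dx.
L = (-1 + 32·x + 64·x^2 + 48·x^3 + 12·x^4)·Dx + (1 + x + 16·x^2 + 32·x^3 + 20·x^4 + 4·x^5)·Dx^2  (order 2).
h: a_k = 0, 4, 2, -64/3, -32, 944/5, 1528/3, -12800/7, …
ICs: h(0) = 0, h′(0) = 4.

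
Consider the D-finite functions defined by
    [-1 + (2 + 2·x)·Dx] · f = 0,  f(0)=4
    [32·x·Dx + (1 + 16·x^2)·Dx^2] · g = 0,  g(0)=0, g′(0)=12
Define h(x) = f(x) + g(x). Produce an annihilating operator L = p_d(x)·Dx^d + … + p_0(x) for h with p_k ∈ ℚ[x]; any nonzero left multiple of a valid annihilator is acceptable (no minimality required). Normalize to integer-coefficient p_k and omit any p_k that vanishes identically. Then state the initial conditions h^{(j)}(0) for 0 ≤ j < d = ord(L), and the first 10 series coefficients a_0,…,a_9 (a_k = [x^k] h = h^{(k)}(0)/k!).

L = (-64 - 160·x + 3072·x^2 + 1536·x^3)·Dx + (-131 - 256·x + 5920·x^2 + 12288·x^3 + 5376·x^4)·Dx^2 + (-2 + 126·x + 192·x^2 + 2112·x^3 + 3584·x^4 + 1536·x^5)·Dx^3  (order 3).
h: a_k = 4, 14, -1/2, -255/4, -5/32, 196643/320, -21/256, -25165593/3584, -429/8192, 4294969441/49152, …
ICs: h(0) = 4, h′(0) = 14, h′′(0) = -1.

f: a_k = 4, 2, -1/2, 1/4, -5/32, 7/64, -21/256, 33/512, -429/8192, 715/16384, …
g: a_k = 0, 12, 0, -64, 0, 3072/5, 0, -49152/7, 0, 262144/3, …
Weyl lclm of L_f,L_g ⇒ L₀ (ord ≤ 3).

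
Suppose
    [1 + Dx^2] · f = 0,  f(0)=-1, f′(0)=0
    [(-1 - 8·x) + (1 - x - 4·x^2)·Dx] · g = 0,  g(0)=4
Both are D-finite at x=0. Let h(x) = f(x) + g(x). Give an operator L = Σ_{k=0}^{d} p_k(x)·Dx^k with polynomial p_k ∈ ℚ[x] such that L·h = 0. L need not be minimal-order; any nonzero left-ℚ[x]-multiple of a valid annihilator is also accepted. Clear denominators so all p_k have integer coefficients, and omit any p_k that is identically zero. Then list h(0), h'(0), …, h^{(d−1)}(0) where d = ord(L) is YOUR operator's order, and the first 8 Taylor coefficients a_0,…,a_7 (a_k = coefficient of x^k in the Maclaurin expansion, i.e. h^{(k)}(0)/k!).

f: a_k = -1, 0, 1/2, 0, -1/24, 0, 1/720, 0, …
g: a_k = 4, 4, 20, 36, 116, 260, 724, 1764, …
f+g: L₀ = lclm(L_f,L_g), ord ≤ 2+1.
L = (-55 - 486·x - 553·x^2 - 1488·x^3 - 80·x^4 - 128·x^5) + (11 + 11·x + 23·x^2 - 169·x^3 - 348·x^4 - 48·x^5 - 64·x^6)·Dx + (-55 - 486·x - 553·x^2 - 1488·x^3 - 80·x^4 - 128·x^5)·Dx^2 + (11 + 11·x + 23·x^2 - 169·x^3 - 348·x^4 - 48·x^5 - 64·x^6)·Dx^3  (order 3).
h: a_k = 3, 4, 41/2, 36, 2783/24, 260, 521281/720, 1764, …
ICs: h(0) = 3, h′(0) = 4, h′′(0) = 41.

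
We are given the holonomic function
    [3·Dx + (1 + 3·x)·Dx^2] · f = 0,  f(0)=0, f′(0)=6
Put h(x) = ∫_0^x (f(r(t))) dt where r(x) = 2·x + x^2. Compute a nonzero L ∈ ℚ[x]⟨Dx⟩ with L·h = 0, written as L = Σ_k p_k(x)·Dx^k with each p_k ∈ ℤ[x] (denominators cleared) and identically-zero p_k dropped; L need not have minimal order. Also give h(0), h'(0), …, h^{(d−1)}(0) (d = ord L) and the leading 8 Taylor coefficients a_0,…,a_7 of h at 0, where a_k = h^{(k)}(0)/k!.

f: a_k = 0, 6, -9, 18, -81/2, 486/5, -243, 4374/7, …
Substitute x→r, Dx→(1/r')Dx; clear ⇒ L₀.
h=∫₀ˣh₀: take L = L₀·Dx.
L = (5 + 6·x + 3·x^2)·Dx^2 + (1 + 7·x + 9·x^2 + 3·x^3)·Dx^3  (order 3).
h: a_k = 0, 0, 6, -10, 27, -441/5, 1602/5, -8730/7, …
ICs: h(0) = 0, h′(0) = 0, h′′(0) = 12.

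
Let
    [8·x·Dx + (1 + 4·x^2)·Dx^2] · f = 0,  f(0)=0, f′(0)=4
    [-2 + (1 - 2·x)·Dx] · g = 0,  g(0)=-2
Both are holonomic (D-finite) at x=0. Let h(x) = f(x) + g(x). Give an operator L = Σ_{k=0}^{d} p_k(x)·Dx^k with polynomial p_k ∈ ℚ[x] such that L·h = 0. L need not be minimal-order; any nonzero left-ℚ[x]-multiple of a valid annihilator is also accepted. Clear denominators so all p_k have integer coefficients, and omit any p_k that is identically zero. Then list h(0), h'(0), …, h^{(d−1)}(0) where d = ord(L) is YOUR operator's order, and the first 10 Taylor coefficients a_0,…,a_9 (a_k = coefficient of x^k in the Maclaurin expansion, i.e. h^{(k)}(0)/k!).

L = (8 - 64·x - 96·x^2)·Dx + (-8 + 8·x - 32·x^2 - 96·x^3)·Dx^2 + (1 - 16·x^4)·Dx^3  (order 3).
h: a_k = -2, 0, -8, -64/3, -32, -256/5, -128, -2048/7, -512, -8192/9, …
ICs: h(0) = -2, h′(0) = 0, h′′(0) = -16.

f: a_k = 0, 4, 0, -16/3, 0, 64/5, 0, -256/7, 0, 1024/9, …
g: a_k = -2, -4, -8, -16, -32, -64, -128, -256, -512, -1024, …
h₀=f+g: left-lcm gives L₀, ord ≤ 3.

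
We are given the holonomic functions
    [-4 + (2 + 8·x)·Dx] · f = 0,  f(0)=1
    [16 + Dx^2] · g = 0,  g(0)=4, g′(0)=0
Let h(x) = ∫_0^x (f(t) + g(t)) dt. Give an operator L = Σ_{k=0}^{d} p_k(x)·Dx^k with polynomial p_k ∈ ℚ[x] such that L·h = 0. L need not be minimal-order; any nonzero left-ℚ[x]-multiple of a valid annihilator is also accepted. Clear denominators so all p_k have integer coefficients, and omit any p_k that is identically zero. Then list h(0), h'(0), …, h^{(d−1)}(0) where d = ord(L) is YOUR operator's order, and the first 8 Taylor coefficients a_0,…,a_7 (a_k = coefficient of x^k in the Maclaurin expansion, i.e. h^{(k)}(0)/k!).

f: a_k = 1, 2, -2, 4, -10, 28, -84, 264, …
g: a_k = 4, 0, -32, 0, 128/3, 0, -1024/45, 0, …
f+g: L₀ = lclm(L_f,L_g), ord ≤ 1+2.
∫: right-multiply L₀ by Dx.
L = (-224 - 1024·x - 2048·x^2)·Dx + (48 + 704·x + 3072·x^2 + 4096·x^3)·Dx^2 + (-14 - 64·x - 128·x^2)·Dx^3 + (3 + 44·x + 192·x^2 + 256·x^3)·Dx^4  (order 4).
h: a_k = 0, 5, 1, -34/3, 1, 98/15, 14/3, -4804/315, …
ICs: h(0) = 0, h′(0) = 5, h′′(0) = 2, h′′′(0) = -68.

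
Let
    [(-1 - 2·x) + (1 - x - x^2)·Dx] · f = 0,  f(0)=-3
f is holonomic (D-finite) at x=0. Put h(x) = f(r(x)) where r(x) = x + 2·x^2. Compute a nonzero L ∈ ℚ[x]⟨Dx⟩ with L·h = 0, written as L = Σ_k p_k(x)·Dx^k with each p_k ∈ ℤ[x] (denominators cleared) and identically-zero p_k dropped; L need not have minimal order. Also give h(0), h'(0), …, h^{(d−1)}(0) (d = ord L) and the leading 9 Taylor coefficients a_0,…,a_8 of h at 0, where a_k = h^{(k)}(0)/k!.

f: a_k = -3, -3, -6, -9, -15, -24, -39, -63, -102, …
L₀ from L_f via x↦r, Dx↦r'^{-1}Dx.
L = (1 + 6·x + 12·x^2 + 16·x^3) + (-1 + x + 3·x^2 + 4·x^3 + 4·x^4)·Dx  (order 1).
h: a_k = -3, -3, -12, -33, -93, -252, -711, -1971, -5484, …
ICs: h(0) = -3.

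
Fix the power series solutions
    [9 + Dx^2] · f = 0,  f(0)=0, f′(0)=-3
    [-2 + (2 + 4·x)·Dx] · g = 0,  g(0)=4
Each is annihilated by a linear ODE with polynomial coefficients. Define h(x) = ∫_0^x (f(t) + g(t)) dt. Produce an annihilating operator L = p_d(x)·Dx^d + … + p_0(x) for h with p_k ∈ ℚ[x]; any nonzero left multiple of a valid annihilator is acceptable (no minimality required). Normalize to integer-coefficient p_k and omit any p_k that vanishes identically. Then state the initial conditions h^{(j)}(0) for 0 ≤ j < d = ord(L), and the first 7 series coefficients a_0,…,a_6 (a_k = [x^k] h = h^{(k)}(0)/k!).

L = (-54 - 162·x - 162·x^2)·Dx + (36 + 234·x + 486·x^2 + 324·x^3)·Dx^2 + (-6 - 18·x - 18·x^2)·Dx^3 + (4 + 26·x + 54·x^2 + 36·x^3)·Dx^4  (order 4).
h: a_k = 0, 4, 1/2, -2/3, 13/8, -1/2, 59/240, …
ICs: h(0) = 0, h′(0) = 4, h′′(0) = 1, h′′′(0) = -4.

f: a_k = 0, -3, 0, 9/2, 0, -81/40, 0, …
g: a_k = 4, 4, -2, 2, -5/2, 7/2, -21/4, …
L₀ := lclm(L_f,L_g); ord L₀ ≤ 2+1.
h=∫₀ˣh₀: take L = L₀·Dx.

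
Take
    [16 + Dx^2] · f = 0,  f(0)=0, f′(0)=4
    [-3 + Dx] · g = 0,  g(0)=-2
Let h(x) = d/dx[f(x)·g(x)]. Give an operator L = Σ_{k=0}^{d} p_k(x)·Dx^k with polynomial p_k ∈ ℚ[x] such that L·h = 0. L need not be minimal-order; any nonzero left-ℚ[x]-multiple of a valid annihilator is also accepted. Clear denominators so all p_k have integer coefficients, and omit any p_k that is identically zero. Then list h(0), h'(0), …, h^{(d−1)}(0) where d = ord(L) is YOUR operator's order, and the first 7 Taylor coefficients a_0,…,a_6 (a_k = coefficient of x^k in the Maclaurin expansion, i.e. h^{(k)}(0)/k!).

L = 25 - 6·Dx + Dx^2  (order 2).
h: a_k = -8, -48, -44, 112, 779/3, 858/5, -4031/90, …
ICs: h(0) = -8, h′(0) = -48.

f: a_k = 0, 4, 0, -32/3, 0, 128/15, 0, …
g: a_k = -2, -6, -9, -9, -27/4, -81/20, -81/40, …
f·g: L₀ = L_f ⊗_s L_g, ord ≤ 2·1.
h₀' ⇒ L via d/dx closure of L₀.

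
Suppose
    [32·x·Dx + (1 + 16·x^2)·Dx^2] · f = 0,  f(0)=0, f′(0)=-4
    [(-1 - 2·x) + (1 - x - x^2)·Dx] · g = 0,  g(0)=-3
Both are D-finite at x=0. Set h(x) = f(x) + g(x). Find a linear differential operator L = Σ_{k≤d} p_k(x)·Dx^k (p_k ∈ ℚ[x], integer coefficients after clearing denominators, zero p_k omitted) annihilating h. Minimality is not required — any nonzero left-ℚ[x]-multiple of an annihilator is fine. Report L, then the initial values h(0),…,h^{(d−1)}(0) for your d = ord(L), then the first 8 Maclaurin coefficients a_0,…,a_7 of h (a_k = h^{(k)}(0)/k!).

f: a_k = 0, -4, 0, 64/3, 0, -1024/5, 0, 16384/7, …
g: a_k = -3, -3, -6, -9, -15, -24, -39, -63, …
Sum ⇒ L₀ = lclm(L_f,L_g) in ℚ(x)⟨Dx⟩.
L = (64 - 256·x - 3904·x^2 - 6912·x^3 - 9696·x^4 - 1536·x^6)·Dx + (-25 - 24·x + 542·x^2 - 780·x^3 - 6800·x^4 - 6560·x^5 - 768·x^6 - 1536·x^7)·Dx^2 + (2 + 17·x + 62·x^2 + 202·x^3 + 445·x^4 - 1136·x^5 - 576·x^6 - 256·x^7 - 256·x^8)·Dx^3  (order 3).
h: a_k = -3, -7, -6, 37/3, -15, -1144/5, -39, 15943/7, …
ICs: h(0) = -3, h′(0) = -7, h′′(0) = -12.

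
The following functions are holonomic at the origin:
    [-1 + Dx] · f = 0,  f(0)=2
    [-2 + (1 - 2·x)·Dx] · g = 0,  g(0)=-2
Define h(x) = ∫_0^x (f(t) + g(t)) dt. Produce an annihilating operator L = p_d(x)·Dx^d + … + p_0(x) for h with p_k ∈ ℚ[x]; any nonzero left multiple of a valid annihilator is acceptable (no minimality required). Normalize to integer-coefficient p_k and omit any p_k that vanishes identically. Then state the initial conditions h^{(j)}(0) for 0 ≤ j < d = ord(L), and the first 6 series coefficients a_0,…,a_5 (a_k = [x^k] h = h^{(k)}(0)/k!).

L = (6 + 4·x)·Dx + (-7 - 4·x + 4·x^2)·Dx^2 + (1 - 4·x^2)·Dx^3  (order 3).
h: a_k = 0, 0, -1, -7/3, -47/12, -383/60, …
ICs: h(0) = 0, h′(0) = 0, h′′(0) = -2.

f: a_k = 2, 2, 1, 1/3, 1/12, 1/60, …
g: a_k = -2, -4, -8, -16, -32, -64, …
Weyl lclm of L_f,L_g ⇒ L₀ (ord ≤ 2).
∫: right-multiply L₀ by Dx.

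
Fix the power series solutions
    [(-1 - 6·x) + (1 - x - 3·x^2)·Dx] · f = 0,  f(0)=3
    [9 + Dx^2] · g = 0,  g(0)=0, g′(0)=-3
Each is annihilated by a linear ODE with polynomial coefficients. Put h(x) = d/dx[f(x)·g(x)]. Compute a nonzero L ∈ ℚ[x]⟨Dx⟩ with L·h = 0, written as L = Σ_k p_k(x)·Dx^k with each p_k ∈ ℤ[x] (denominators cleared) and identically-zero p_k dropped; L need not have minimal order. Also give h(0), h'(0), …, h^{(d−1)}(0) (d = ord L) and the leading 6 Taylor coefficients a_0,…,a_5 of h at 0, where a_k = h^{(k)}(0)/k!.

f: a_k = 3, 3, 12, 21, 57, 120, …
g: a_k = 0, -3, 0, 9/2, 0, -81/40, …
f·g: L₀ = L_f ⊗_s L_g, ord ≤ 1·2.
h=h₀': d/dx-closure on L₀ ⇒ L.
L = (-15 - 54·x - 135·x^2 + 162·x^3 + 243·x^4) + (6·x + 54·x^2 + 108·x^3)·Dx + (1 - 4·x - 9·x^2 + 18·x^3 + 27·x^4)·Dx^2  (order 2).
h: a_k = -9, -18, -135/2, -198, -4923/8, -32589/20, …
ICs: h(0) = -9, h′(0) = -18.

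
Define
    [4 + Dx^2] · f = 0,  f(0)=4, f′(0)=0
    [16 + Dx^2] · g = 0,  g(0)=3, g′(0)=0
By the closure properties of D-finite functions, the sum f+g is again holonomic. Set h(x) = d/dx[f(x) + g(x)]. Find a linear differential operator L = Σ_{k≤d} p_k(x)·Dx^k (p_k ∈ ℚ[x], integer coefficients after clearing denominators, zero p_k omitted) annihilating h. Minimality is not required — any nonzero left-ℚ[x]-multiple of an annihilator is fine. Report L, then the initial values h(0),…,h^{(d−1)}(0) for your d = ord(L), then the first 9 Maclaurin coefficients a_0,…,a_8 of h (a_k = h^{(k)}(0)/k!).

f: a_k = 4, 0, -8, 0, 8/3, 0, -16/45, 0, 8/315, …
g: a_k = 3, 0, -24, 0, 32, 0, -256/15, 0, 512/105, …
Weyl lclm of L_f,L_g ⇒ L₀ (ord ≤ 4).
Differentiate: ansatz ord ≤ ord L₀ ⇒ L.
L = 64 + 20·Dx^2 + Dx^4  (order 4).
h: a_k = 0, -64, 0, 416/3, 0, -1568/15, 0, 12352/315, 0, …
ICs: h(0) = 0, h′(0) = -64, h′′(0) = 0, h′′′(0) = 832.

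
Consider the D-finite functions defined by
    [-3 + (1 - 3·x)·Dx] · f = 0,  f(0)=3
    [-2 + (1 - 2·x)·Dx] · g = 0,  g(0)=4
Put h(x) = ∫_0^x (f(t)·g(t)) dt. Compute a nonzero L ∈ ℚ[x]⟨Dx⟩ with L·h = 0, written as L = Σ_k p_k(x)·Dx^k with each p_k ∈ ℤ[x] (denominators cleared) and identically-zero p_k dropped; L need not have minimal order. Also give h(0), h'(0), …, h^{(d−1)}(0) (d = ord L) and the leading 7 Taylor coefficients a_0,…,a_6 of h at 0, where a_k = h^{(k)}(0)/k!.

L = (-5 + 12·x)·Dx + (1 - 5·x + 6·x^2)·Dx^2  (order 2).
h: a_k = 0, 12, 30, 76, 195, 2532/5, 1330, …
ICs: h(0) = 0, h′(0) = 12.

f: a_k = 3, 9, 27, 81, 243, 729, 2187, …
g: a_k = 4, 8, 16, 32, 64, 128, 256, …
L₀ := L_f ⊗_s L_g (sym. prod.), ord ≤ 1.
h=∫h₀ ⇒ L = L₀·Dx.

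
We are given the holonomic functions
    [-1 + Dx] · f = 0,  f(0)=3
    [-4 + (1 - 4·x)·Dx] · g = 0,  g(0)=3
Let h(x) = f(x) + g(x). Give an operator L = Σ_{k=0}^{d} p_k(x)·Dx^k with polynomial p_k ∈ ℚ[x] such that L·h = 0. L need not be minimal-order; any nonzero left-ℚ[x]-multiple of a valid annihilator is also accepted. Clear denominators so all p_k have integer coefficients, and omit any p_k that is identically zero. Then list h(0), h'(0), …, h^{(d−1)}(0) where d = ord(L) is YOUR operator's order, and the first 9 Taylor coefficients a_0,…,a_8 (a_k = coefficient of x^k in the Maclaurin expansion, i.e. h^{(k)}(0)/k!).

L = (28 + 16·x) + (-31 - 8·x + 16·x^2)·Dx + (3 - 8·x - 16·x^2)·Dx^2  (order 2).
h: a_k = 6, 15, 99/2, 385/2, 6145/8, 122881/40, 2949121/240, 82575361/1680, 2642411521/13440, …
ICs: h(0) = 6, h′(0) = 15.

f: a_k = 3, 3, 3/2, 1/2, 1/8, 1/40, 1/240, 1/1680, 1/13440, …
g: a_k = 3, 12, 48, 192, 768, 3072, 12288, 49152, 196608, …
f+g: L₀ = lclm(L_f,L_g), ord ≤ 1+1.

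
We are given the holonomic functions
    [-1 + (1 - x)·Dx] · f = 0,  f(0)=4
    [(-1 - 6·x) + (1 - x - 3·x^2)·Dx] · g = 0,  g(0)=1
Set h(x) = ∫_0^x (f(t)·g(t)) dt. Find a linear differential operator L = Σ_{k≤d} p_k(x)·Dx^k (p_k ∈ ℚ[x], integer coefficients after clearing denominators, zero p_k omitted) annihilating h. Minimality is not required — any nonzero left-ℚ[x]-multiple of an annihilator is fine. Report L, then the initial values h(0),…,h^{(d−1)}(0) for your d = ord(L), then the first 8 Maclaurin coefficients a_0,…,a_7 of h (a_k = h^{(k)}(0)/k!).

L = (-2 - 4·x + 9·x^2)·Dx + (1 - 2·x - 2·x^2 + 3·x^3)·Dx^2  (order 2).
h: a_k = 0, 4, 4, 8, 13, 128/5, 48, 676/7, …
ICs: h(0) = 0, h′(0) = 4.

f: a_k = 4, 4, 4, 4, 4, 4, 4, 4, …
g: a_k = 1, 1, 4, 7, 19, 40, 97, 217, …
h₀=f·g: eliminate ⇒ L₀, order ≤ 1·1.
Integrate: L := L₀·Dx.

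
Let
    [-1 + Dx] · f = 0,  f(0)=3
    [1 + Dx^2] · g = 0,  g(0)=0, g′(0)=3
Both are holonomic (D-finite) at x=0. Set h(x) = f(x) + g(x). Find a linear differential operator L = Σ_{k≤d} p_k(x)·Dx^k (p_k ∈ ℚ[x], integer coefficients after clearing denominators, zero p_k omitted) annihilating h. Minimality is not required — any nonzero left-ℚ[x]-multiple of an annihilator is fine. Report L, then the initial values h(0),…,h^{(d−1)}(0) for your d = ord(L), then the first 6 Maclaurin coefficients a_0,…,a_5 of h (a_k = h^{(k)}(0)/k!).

f: a_k = 3, 3, 3/2, 1/2, 1/8, 1/40, …
g: a_k = 0, 3, 0, -1/2, 0, 1/40, …
L₀ := lclm(L_f,L_g); ord L₀ ≤ 1+2.
L = -1 + Dx - Dx^2 + Dx^3  (order 3).
h: a_k = 3, 6, 3/2, 0, 1/8, 1/20, …
ICs: h(0) = 3, h′(0) = 6, h′′(0) = 3.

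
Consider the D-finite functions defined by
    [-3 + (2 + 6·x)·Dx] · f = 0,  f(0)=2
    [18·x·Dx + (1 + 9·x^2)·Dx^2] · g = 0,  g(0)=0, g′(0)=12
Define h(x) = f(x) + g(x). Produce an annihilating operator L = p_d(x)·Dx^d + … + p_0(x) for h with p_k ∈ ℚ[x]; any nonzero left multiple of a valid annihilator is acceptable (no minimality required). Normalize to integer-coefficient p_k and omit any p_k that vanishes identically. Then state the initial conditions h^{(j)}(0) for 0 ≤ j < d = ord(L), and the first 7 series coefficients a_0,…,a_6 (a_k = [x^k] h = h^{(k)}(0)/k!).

f: a_k = 2, 3, -9/4, 27/8, -405/64, 1701/128, -15309/512, …
g: a_k = 0, 12, 0, -36, 0, 972/5, 0, …
Sum ⇒ L₀ = lclm(L_f,L_g) in ℚ(x)⟨Dx⟩.
L = (-36 - 270·x + 972·x^2 + 1458·x^3)·Dx + (-33 - 144·x + 270·x^2 + 3888·x^3 + 5103·x^4)·Dx^2 + (-2 + 18·x + 108·x^2 + 324·x^3 + 1134·x^4 + 1458·x^5)·Dx^3  (order 3).
h: a_k = 2, 15, -9/4, -261/8, -405/64, 132921/640, -15309/512, …
ICs: h(0) = 2, h′(0) = 15, h′′(0) = -9/2.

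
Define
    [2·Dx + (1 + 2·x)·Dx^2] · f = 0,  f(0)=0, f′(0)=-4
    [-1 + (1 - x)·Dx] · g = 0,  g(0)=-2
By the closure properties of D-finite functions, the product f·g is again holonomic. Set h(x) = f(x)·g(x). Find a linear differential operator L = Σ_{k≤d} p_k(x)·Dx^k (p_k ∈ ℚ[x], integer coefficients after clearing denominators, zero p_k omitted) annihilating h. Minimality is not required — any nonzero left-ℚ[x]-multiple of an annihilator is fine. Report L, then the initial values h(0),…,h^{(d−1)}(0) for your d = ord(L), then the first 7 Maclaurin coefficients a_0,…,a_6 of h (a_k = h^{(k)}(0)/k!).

f: a_k = 0, -4, 4, -16/3, 8, -64/5, 64/3, …
g: a_k = -2, -2, -2, -2, -2, -2, -2, …
h₀=f·g: eliminate ⇒ L₀, order ≤ 2·1.
L = 2 + 6·x·Dx + (-1 - x + 2·x^2)·Dx^2  (order 2).
h: a_k = 0, 8, 0, 32/3, -16/3, 304/15, -112/5, …
ICs: h(0) = 0, h′(0) = 8.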